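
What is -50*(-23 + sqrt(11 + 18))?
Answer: 1150 - 50*sqrt(29) ≈ 880.74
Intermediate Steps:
-50*(-23 + sqrt(11 + 18)) = -50*(-23 + sqrt(29)) = 1150 - 50*sqrt(29)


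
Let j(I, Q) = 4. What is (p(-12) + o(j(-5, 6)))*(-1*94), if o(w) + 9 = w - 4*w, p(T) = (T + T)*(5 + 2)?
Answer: 17766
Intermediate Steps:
p(T) = 14*T (p(T) = (2*T)*7 = 14*T)
o(w) = -9 - 3*w (o(w) = -9 + (w - 4*w) = -9 - 3*w)
(p(-12) + o(j(-5, 6)))*(-1*94) = (14*(-12) + (-9 - 3*4))*(-1*94) = (-168 + (-9 - 12))*(-94) = (-168 - 21)*(-94) = -189*(-94) = 17766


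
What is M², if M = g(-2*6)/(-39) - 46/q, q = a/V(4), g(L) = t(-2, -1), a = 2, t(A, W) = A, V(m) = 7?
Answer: 39400729/1521 ≈ 25905.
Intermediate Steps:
g(L) = -2
q = 2/7 ≈ 0.28571
M = -6277/39 (M = -2/(-39) - 46/2/7 = -2*(-1/39) - 46*7/2 = 2/39 - 161 = -6277/39 ≈ -160.95)
M² = (-6277/39)² = 39400729/1521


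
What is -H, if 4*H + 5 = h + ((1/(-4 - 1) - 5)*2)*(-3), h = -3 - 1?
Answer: -111/20 ≈ -5.5500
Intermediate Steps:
h = -4
H = 111/20 (H = -5/4 + (-4 + ((1/(-4 - 1) - 5)*2)*(-3))/4 = -5/4 + (-4 + ((1/(-5) - 5)*2)*(-3))/4 = -5/4 + (-4 + ((-⅕ - 5)*2)*(-3))/4 = -5/4 + (-4 - 26/5*2*(-3))/4 = -5/4 + (-4 - 52/5*(-3))/4 = -5/4 + (-4 + 156/5)/4 = -5/4 + (¼)*(136/5) = -5/4 + 34/5 = 111/20 ≈ 5.5500)
-H = -1*111/20 = -111/20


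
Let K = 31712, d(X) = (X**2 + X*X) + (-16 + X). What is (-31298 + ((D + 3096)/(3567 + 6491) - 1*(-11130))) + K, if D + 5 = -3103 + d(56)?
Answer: 58057926/5029 ≈ 11545.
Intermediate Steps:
d(X) = -16 + X + 2*X**2 (d(X) = (X**2 + X**2) + (-16 + X) = 2*X**2 + (-16 + X) = -16 + X + 2*X**2)
D = 3204 (D = -5 + (-3103 + (-16 + 56 + 2*56**2)) = -5 + (-3103 + (-16 + 56 + 2*3136)) = -5 + (-3103 + (-16 + 56 + 6272)) = -5 + (-3103 + 6312) = -5 + 3209 = 3204)
(-31298 + ((D + 3096)/(3567 + 6491) - 1*(-11130))) + K = (-31298 + ((3204 + 3096)/(3567 + 6491) - 1*(-11130))) + 31712 = (-31298 + (6300/10058 + 11130)) + 31712 = (-31298 + (6300*(1/10058) + 11130)) + 31712 = (-31298 + (3150/5029 + 11130)) + 31712 = (-31298 + 55975920/5029) + 31712 = -101421722/5029 + 31712 = 58057926/5029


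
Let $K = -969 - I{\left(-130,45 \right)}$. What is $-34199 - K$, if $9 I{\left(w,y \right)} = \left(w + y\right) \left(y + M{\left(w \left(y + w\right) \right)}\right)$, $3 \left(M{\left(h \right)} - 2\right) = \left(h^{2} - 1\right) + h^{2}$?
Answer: $- \frac{20758334110}{27} \approx -7.6883 \cdot 10^{8}$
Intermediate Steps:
$M{\left(h \right)} = \frac{5}{3} + \frac{2 h^{2}}{3}$ ($M{\left(h \right)} = 2 + \frac{\left(h^{2} - 1\right) + h^{2}}{3} = 2 + \frac{\left(-1 + h^{2}\right) + h^{2}}{3} = 2 + \frac{-1 + 2 h^{2}}{3} = 2 + \left(- \frac{1}{3} + \frac{2 h^{2}}{3}\right) = \frac{5}{3} + \frac{2 h^{2}}{3}$)
$I{\left(w,y \right)} = \frac{\left(w + y\right) \left(\frac{5}{3} + y + \frac{2 w^{2} \left(w + y\right)^{2}}{3}\right)}{9}$ ($I{\left(w,y \right)} = \frac{\left(w + y\right) \left(y + \left(\frac{5}{3} + \frac{2 \left(w \left(y + w\right)\right)^{2}}{3}\right)\right)}{9} = \frac{\left(w + y\right) \left(y + \left(\frac{5}{3} + \frac{2 \left(w \left(w + y\right)\right)^{2}}{3}\right)\right)}{9} = \frac{\left(w + y\right) \left(y + \left(\frac{5}{3} + \frac{2 w^{2} \left(w + y\right)^{2}}{3}\right)\right)}{9} = \frac{\left(w + y\right) \left(\frac{5}{3} + y + \frac{2 w^{2} \left(w + y\right)^{2}}{3}\right)}{9}$)
$K = \frac{20757410737}{27}$ ($K = -969 - \left(\frac{45^{2}}{9} + \frac{1}{9} \left(-130\right) 45 + \frac{1}{27} \left(-130\right) \left(5 + 2 \left(-130\right)^{2} \left(-130 + 45\right)^{2}\right) + \frac{1}{27} \cdot 45 \left(5 + 2 \left(-130\right)^{2} \left(-130 + 45\right)^{2}\right)\right) = -969 - \left(\frac{1}{9} \cdot 2025 - 650 + \frac{1}{27} \left(-130\right) \left(5 + 2 \cdot 16900 \left(-85\right)^{2}\right) + \frac{1}{27} \cdot 45 \left(5 + 2 \cdot 16900 \left(-85\right)^{2}\right)\right) = -969 - \left(225 - 650 + \frac{1}{27} \left(-130\right) \left(5 + 2 \cdot 16900 \cdot 7225\right) + \frac{1}{27} \cdot 45 \left(5 + 2 \cdot 16900 \cdot 7225\right)\right) = -969 - \left(225 - 650 + \frac{1}{27} \left(-130\right) \left(5 + 244205000\right) + \frac{1}{27} \cdot 45 \left(5 + 244205000\right)\right) = -969 - \left(225 - 650 + \frac{1}{27} \left(-130\right) 244205005 + \frac{1}{27} \cdot 45 \cdot 244205005\right) = -969 - \left(225 - 650 - \frac{31746650650}{27} + \frac{1221025025}{3}\right) = -969 - - \frac{20757436900}{27} = -969 + \frac{20757436900}{27} = \frac{20757410737}{27} \approx 7.6879 \cdot 10^{8}$)
$-34199 - K = -34199 - \frac{20757410737}{27} = - \frac{20758334110}{27}$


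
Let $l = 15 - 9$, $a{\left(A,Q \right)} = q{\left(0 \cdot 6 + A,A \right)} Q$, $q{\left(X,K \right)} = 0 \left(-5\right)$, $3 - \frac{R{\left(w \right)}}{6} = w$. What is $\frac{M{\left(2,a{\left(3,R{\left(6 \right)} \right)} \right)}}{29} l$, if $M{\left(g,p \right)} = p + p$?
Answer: $0$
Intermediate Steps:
$R{\left(w \right)} = 18 - 6 w$
$q{\left(X,K \right)} = 0$
$a{\left(A,Q \right)} = 0$ ($a{\left(A,Q \right)} = 0 Q = 0$)
$M{\left(g,p \right)} = 2 p$
$l = 6$
$\frac{M{\left(2,a{\left(3,R{\left(6 \right)} \right)} \right)}}{29} l = \frac{2 \cdot 0}{29} \cdot 6 = 0 \cdot \frac{1}{29} \cdot 6 = 0 \cdot 6 = 0$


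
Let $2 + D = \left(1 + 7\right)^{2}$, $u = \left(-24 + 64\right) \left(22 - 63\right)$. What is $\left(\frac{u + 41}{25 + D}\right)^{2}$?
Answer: $\frac{284089}{841} \approx 337.8$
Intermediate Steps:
$u = -1640$ ($u = 40 \left(-41\right) = -1640$)
$D = 62$ ($D = -2 + \left(1 + 7\right)^{2} = -2 + 8^{2} = -2 + 64 = 62$)
$\left(\frac{u + 41}{25 + D}\right)^{2} = \left(\frac{-1640 + 41}{25 + 62}\right)^{2} = \left(- \frac{1599}{87}\right)^{2} = \left(\left(-1599\right) \frac{1}{87}\right)^{2} = \left(- \frac{533}{29}\right)^{2} = \frac{284089}{841}$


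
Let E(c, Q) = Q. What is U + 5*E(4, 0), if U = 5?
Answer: 5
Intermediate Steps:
U + 5*E(4, 0) = 5 + 5*0 = 5 + 0 = 5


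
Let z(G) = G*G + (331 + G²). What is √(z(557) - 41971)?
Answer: √578858 ≈ 760.83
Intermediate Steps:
z(G) = 331 + 2*G² (z(G) = G² + (331 + G²) = 331 + 2*G²)
√(z(557) - 41971) = √((331 + 2*557²) - 41971) = √((331 + 2*310249) - 41971) = √((331 + 620498) - 41971) = √(620829 - 41971) = √578858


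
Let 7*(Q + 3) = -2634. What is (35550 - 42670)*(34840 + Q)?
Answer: -1717522000/7 ≈ -2.4536e+8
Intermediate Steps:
Q = -2655/7 (Q = -3 + (⅐)*(-2634) = -3 - 2634/7 = -2655/7 ≈ -379.29)
(35550 - 42670)*(34840 + Q) = (35550 - 42670)*(34840 - 2655/7) = -7120*241225/7 = -1717522000/7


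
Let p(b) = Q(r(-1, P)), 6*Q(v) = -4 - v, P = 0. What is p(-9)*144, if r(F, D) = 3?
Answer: -168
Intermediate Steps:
Q(v) = -⅔ - v/6 (Q(v) = (-4 - v)/6 = -⅔ - v/6)
p(b) = -7/6 (p(b) = -⅔ - ⅙*3 = -⅔ - ½ = -7/6)
p(-9)*144 = -7/6*144 = -168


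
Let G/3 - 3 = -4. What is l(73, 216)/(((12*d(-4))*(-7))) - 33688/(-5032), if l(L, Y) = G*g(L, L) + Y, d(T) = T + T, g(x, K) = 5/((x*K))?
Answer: 5267990463/750834784 ≈ 7.0162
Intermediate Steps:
G = -3 (G = 9 + 3*(-4) = 9 - 12 = -3)
g(x, K) = 5/(K*x) (g(x, K) = 5/((K*x)) = 5*(1/(K*x)) = 5/(K*x))
d(T) = 2*T
l(L, Y) = Y - 15/L² (l(L, Y) = -15/(L*L) + Y = -15/L² + Y = Y - 15/L²)
l(73, 216)/(((12*d(-4))*(-7))) - 33688/(-5032) = (216 - 15/73²)/(((12*(2*(-4)))*(-7))) - 33688/(-5032) = (216 - 15*1/5329)/(((12*(-8))*(-7))) - 33688*(-1/5032) = (216 - 15/5329)/((-96*(-7))) + 4211/629 = (1151049/5329)/672 + 4211/629 = (1151049/5329)*(1/672) + 4211/629 = 383683/1193696 + 4211/629 = 5267990463/750834784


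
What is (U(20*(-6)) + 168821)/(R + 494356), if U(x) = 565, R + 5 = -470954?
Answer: 56462/7799 ≈ 7.2396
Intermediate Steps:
R = -470959 (R = -5 - 470954 = -470959)
(U(20*(-6)) + 168821)/(R + 494356) = (565 + 168821)/(-470959 + 494356) = 169386/23397 = 169386*(1/23397) = 56462/7799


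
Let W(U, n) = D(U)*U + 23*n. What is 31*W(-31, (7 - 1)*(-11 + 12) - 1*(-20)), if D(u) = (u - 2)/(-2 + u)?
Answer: 17577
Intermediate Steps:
D(u) = 1 (D(u) = (-2 + u)/(-2 + u) = 1)
W(U, n) = U + 23*n (W(U, n) = 1*U + 23*n = U + 23*n)
31*W(-31, (7 - 1)*(-11 + 12) - 1*(-20)) = 31*(-31 + 23*((7 - 1)*(-11 + 12) - 1*(-20))) = 31*(-31 + 23*(6*1 + 20)) = 31*(-31 + 23*(6 + 20)) = 31*(-31 + 23*26) = 31*(-31 + 598) = 31*567 = 17577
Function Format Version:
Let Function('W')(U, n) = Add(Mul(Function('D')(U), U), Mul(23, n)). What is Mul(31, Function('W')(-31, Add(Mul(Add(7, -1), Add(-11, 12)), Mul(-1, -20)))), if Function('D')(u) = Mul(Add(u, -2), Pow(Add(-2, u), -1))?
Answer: 17577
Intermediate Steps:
Function('D')(u) = 1 (Function('D')(u) = Mul(Add(-2, u), Pow(Add(-2, u), -1)) = 1)
Function('W')(U, n) = Add(U, Mul(23, n)) (Function('W')(U, n) = Add(Mul(1, U), Mul(23, n)) = Add(U, Mul(23, n)))
Mul(31, Function('W')(-31, Add(Mul(Add(7, -1), Add(-11, 12)), Mul(-1, -20)))) = Mul(31, Add(-31, Mul(23, Add(Mul(Add(7, -1), Add(-11, 12)), Mul(-1, -20))))) = Mul(31, Add(-31, Mul(23, Add(Mul(6, 1), 20)))) = Mul(31, Add(-31, Mul(23, Add(6, 20)))) = Mul(31, Add(-31, Mul(23, 26))) = Mul(31, Add(-31, 598)) = Mul(31, 567) = 17577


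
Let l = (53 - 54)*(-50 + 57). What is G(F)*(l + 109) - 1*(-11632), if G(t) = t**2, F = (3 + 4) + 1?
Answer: 18160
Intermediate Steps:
F = 8 (F = 7 + 1 = 8)
l = -7 (l = -1*7 = -7)
G(F)*(l + 109) - 1*(-11632) = 8**2*(-7 + 109) - 1*(-11632) = 64*102 + 11632 = 6528 + 11632 = 18160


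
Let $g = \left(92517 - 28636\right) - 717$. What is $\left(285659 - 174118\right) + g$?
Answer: $174705$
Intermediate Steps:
$g = 63164$ ($g = 63881 - 717 = 63164$)
$\left(285659 - 174118\right) + g = \left(285659 - 174118\right) + 63164 = 111541 + 63164 = 174705$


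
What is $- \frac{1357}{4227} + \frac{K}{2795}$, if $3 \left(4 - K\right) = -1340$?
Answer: $- \frac{145219}{908805} \approx -0.15979$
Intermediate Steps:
$K = \frac{1352}{3}$ ($K = 4 - - \frac{1340}{3} = 4 + \frac{1340}{3} = \frac{1352}{3} \approx 450.67$)
$- \frac{1357}{4227} + \frac{K}{2795} = - \frac{1357}{4227} + \frac{1352}{3 \cdot 2795} = \left(-1357\right) \frac{1}{4227} + \frac{1352}{3} \cdot \frac{1}{2795} = - \frac{1357}{4227} + \frac{104}{645} = - \frac{145219}{908805}$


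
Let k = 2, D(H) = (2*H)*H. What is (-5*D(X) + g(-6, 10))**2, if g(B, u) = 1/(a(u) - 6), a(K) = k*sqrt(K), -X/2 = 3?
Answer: 514099/4 - 717*sqrt(10)/2 ≈ 1.2739e+5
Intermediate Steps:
X = -6 (X = -2*3 = -6)
D(H) = 2*H**2
a(K) = 2*sqrt(K)
g(B, u) = 1/(-6 + 2*sqrt(u)) (g(B, u) = 1/(2*sqrt(u) - 6) = 1/(-6 + 2*sqrt(u)))
(-5*D(X) + g(-6, 10))**2 = (-10*(-6)**2 + 1/(2*(-3 + sqrt(10))))**2 = (-10*36 + 1/(2*(-3 + sqrt(10))))**2 = (-5*72 + 1/(2*(-3 + sqrt(10))))**2 = (-360 + 1/(2*(-3 + sqrt(10))))**2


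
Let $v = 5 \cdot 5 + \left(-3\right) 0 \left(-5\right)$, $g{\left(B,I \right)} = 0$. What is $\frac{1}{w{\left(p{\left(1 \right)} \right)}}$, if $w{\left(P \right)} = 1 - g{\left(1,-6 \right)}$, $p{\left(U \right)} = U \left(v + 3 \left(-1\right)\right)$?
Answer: $1$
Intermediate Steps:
$v = 25$ ($v = 25 + 0 \left(-5\right) = 25 + 0 = 25$)
$p{\left(U \right)} = 22 U$ ($p{\left(U \right)} = U \left(25 + 3 \left(-1\right)\right) = U \left(25 - 3\right) = U 22 = 22 U$)
$w{\left(P \right)} = 1$ ($w{\left(P \right)} = 1 - 0 = 1 + 0 = 1$)
$\frac{1}{w{\left(p{\left(1 \right)} \right)}} = 1^{-1} = 1$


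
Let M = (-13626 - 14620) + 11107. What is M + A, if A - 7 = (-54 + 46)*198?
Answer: -18716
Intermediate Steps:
M = -17139 (M = -28246 + 11107 = -17139)
A = -1577 (A = 7 + (-54 + 46)*198 = 7 - 8*198 = 7 - 1584 = -1577)
M + A = -17139 - 1577 = -18716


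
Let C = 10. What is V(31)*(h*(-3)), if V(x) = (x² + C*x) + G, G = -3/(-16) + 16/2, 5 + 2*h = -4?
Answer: 552609/32 ≈ 17269.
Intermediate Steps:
h = -9/2 (h = -5/2 + (½)*(-4) = -5/2 - 2 = -9/2 ≈ -4.5000)
G = 131/16 (G = -3*(-1/16) + 16*(½) = 3/16 + 8 = 131/16 ≈ 8.1875)
V(x) = 131/16 + x² + 10*x (V(x) = (x² + 10*x) + 131/16 = 131/16 + x² + 10*x)
V(31)*(h*(-3)) = (131/16 + 31² + 10*31)*(-9/2*(-3)) = (131/16 + 961 + 310)*(27/2) = (20467/16)*(27/2) = 552609/32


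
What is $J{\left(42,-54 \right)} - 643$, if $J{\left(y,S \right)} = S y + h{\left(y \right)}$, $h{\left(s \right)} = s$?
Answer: $-2869$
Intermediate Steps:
$J{\left(y,S \right)} = y + S y$ ($J{\left(y,S \right)} = S y + y = y + S y$)
$J{\left(42,-54 \right)} - 643 = 42 \left(1 - 54\right) - 643 = 42 \left(-53\right) - 643 = -2226 - 643 = -2869$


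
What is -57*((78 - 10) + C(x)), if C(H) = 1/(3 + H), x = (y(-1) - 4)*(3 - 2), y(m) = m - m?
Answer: -3819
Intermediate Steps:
y(m) = 0
x = -4 (x = (0 - 4)*(3 - 2) = -4*1 = -4)
-57*((78 - 10) + C(x)) = -57*((78 - 10) + 1/(3 - 4)) = -57*(68 + 1/(-1)) = -57*(68 - 1) = -57*67 = -3819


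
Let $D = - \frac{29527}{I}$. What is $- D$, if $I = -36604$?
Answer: $- \frac{29527}{36604} \approx -0.80666$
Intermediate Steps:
$D = \frac{29527}{36604}$ ($D = - \frac{29527}{-36604} = \left(-29527\right) \left(- \frac{1}{36604}\right) = \frac{29527}{36604} \approx 0.80666$)
$- D = \left(-1\right) \frac{29527}{36604} = - \frac{29527}{36604}$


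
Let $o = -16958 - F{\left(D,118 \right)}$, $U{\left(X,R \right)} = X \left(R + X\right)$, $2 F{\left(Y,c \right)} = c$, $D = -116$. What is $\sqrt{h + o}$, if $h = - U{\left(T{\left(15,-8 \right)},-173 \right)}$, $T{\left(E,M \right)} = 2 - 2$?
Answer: $i \sqrt{17017} \approx 130.45 i$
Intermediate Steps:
$F{\left(Y,c \right)} = \frac{c}{2}$
$T{\left(E,M \right)} = 0$
$h = 0$ ($h = - 0 \left(-173 + 0\right) = - 0 \left(-173\right) = \left(-1\right) 0 = 0$)
$o = -17017$ ($o = -16958 - \frac{1}{2} \cdot 118 = -16958 - 59 = -17017$)
$\sqrt{h + o} = \sqrt{0 - 17017} = \sqrt{-17017} = i \sqrt{17017}$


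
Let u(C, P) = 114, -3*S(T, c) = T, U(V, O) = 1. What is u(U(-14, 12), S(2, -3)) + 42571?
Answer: 42685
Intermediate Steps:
S(T, c) = -T/3
u(U(-14, 12), S(2, -3)) + 42571 = 114 + 42571 = 42685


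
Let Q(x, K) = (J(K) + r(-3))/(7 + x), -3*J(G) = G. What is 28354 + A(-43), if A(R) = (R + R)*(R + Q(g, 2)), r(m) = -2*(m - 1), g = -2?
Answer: 478888/15 ≈ 31926.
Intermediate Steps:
r(m) = 2 - 2*m (r(m) = -2*(-1 + m) = 2 - 2*m)
J(G) = -G/3
Q(x, K) = (8 - K/3)/(7 + x) (Q(x, K) = (-K/3 + (2 - 2*(-3)))/(7 + x) = (-K/3 + (2 + 6))/(7 + x) = (-K/3 + 8)/(7 + x) = (8 - K/3)/(7 + x))
A(R) = 2*R*(22/15 + R) (A(R) = (R + R)*(R + (24 - 1*2)/(3*(7 - 2))) = (2*R)*(R + (⅓)*(24 - 2)/5) = (2*R)*(R + (⅓)*(⅕)*22) = (2*R)*(R + 22/15) = (2*R)*(22/15 + R) = 2*R*(22/15 + R))
28354 + A(-43) = 28354 + (2/15)*(-43)*(22 + 15*(-43)) = 28354 + (2/15)*(-43)*(22 - 645) = 28354 + (2/15)*(-43)*(-623) = 28354 + 53578/15 = 478888/15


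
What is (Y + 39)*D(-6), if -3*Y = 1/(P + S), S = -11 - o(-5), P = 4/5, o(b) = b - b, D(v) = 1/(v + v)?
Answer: -1493/459 ≈ -3.2527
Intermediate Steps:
D(v) = 1/(2*v)
o(b) = 0
P = 4/5 (P = 4*(1/5) = 4/5 ≈ 0.80000)
S = -11 (S = -11 - 1*0 = -11 + 0 = -11)
Y = 5/153 (Y = -1/(3*(4/5 - 11)) = -1/(3*(-51/5)) = -1/3*(-5/51) = 5/153 ≈ 0.032680)
(Y + 39)*D(-6) = (5/153 + 39)*((1/2)/(-6)) = 5972*((1/2)*(-1/6))/153 = (5972/153)*(-1/12) = -1493/459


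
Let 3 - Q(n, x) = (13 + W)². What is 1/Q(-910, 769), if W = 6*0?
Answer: -1/166 ≈ -0.0060241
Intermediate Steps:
W = 0
Q(n, x) = -166 (Q(n, x) = 3 - (13 + 0)² = 3 - 1*13² = 3 - 1*169 = 3 - 169 = -166)
1/Q(-910, 769) = 1/(-166) = -1/166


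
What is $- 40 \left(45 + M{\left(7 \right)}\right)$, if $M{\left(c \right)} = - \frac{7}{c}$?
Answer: $-1760$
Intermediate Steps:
$- 40 \left(45 + M{\left(7 \right)}\right) = - 40 \left(45 - \frac{7}{7}\right) = - 40 \left(45 - 1\right) = \left(-40\right) 44 = -1760$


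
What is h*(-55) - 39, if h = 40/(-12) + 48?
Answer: -7487/3 ≈ -2495.7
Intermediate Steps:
h = 134/3 (h = 40*(-1/12) + 48 = -10/3 + 48 = 134/3 ≈ 44.667)
h*(-55) - 39 = (134/3)*(-55) - 39 = -7370/3 - 39 = -7487/3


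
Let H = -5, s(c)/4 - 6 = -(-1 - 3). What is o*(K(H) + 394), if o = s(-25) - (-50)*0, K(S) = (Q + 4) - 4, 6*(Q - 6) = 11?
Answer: 48220/3 ≈ 16073.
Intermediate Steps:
Q = 47/6 (Q = 6 + (⅙)*11 = 6 + 11/6 = 47/6 ≈ 7.8333)
s(c) = 40 (s(c) = 24 + 4*(-(-1 - 3)) = 24 + 4*(-1*(-4)) = 24 + 4*4 = 24 + 16 = 40)
K(S) = 47/6 (K(S) = (47/6 + 4) - 4 = 71/6 - 4 = 47/6)
o = 40 (o = 40 - (-50)*0 = 40 - 1*0 = 40 + 0 = 40)
o*(K(H) + 394) = 40*(47/6 + 394) = 40*(2411/6) = 48220/3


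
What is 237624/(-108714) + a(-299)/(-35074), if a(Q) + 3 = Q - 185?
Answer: -1380246743/635505806 ≈ -2.1719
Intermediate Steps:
a(Q) = -188 + Q (a(Q) = -3 + (Q - 185) = -3 + (-185 + Q) = -188 + Q)
237624/(-108714) + a(-299)/(-35074) = 237624/(-108714) + (-188 - 299)/(-35074) = 237624*(-1/108714) - 487*(-1/35074) = -39604/18119 + 487/35074 = -1380246743/635505806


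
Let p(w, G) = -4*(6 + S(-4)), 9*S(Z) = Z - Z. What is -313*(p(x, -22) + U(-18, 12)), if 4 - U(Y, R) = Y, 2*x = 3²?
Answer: 626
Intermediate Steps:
x = 9/2 (x = (½)*3² = (½)*9 = 9/2 ≈ 4.5000)
S(Z) = 0 (S(Z) = (Z - Z)/9 = (⅑)*0 = 0)
U(Y, R) = 4 - Y
p(w, G) = -24 (p(w, G) = -4*(6 + 0) = -4*6 = -24)
-313*(p(x, -22) + U(-18, 12)) = -313*(-24 + (4 - 1*(-18))) = -313*(-24 + (4 + 18)) = -313*(-24 + 22) = -313*(-2) = 626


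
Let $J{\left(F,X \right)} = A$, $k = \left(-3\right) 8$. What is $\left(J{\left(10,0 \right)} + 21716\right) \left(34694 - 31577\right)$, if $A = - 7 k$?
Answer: $68212428$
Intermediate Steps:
$k = -24$
$A = 168$ ($A = \left(-7\right) \left(-24\right) = 168$)
$J{\left(F,X \right)} = 168$
$\left(J{\left(10,0 \right)} + 21716\right) \left(34694 - 31577\right) = \left(168 + 21716\right) \left(34694 - 31577\right) = 21884 \cdot 3117 = 68212428$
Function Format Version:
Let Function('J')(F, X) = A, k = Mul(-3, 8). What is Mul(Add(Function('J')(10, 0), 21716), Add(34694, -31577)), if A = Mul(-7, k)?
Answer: 68212428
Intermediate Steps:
k = -24
A = 168 (A = Mul(-7, -24) = 168)
Function('J')(F, X) = 168
Mul(Add(Function('J')(10, 0), 21716), Add(34694, -31577)) = Mul(Add(168, 21716), Add(34694, -31577)) = Mul(21884, 3117) = 68212428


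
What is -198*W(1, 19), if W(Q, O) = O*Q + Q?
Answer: -3960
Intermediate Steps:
W(Q, O) = Q + O*Q
-198*W(1, 19) = -198*(1 + 19) = -198*20 = -3960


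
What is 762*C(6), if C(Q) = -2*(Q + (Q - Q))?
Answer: -9144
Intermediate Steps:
C(Q) = -2*Q (C(Q) = -2*(Q + 0) = -2*Q)
762*C(6) = 762*(-2*6) = 762*(-12) = -9144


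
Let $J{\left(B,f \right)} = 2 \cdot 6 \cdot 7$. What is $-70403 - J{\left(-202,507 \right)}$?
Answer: $-70487$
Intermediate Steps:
$J{\left(B,f \right)} = 84$ ($J{\left(B,f \right)} = 12 \cdot 7 = 84$)
$-70403 - J{\left(-202,507 \right)} = -70403 - 84 = -70487$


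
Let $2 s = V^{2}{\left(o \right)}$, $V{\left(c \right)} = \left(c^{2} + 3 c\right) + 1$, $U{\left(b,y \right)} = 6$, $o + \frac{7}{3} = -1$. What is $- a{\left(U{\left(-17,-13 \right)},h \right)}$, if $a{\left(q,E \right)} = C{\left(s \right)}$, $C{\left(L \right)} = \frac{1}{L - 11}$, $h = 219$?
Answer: $\frac{162}{1421} \approx 0.114$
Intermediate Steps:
$o = - \frac{10}{3}$ ($o = - \frac{7}{3} - 1 = - \frac{10}{3} \approx -3.3333$)
$V{\left(c \right)} = 1 + c^{2} + 3 c$
$s = \frac{361}{162}$ ($s = \frac{\left(1 + \left(- \frac{10}{3}\right)^{2} + 3 \left(- \frac{10}{3}\right)\right)^{2}}{2} = \frac{\left(1 + \frac{100}{9} - 10\right)^{2}}{2} = \frac{\left(\frac{19}{9}\right)^{2}}{2} = \frac{1}{2} \cdot \frac{361}{81} = \frac{361}{162} \approx 2.2284$)
$C{\left(L \right)} = \frac{1}{-11 + L}$
$a{\left(q,E \right)} = - \frac{162}{1421}$ ($a{\left(q,E \right)} = \frac{1}{-11 + \frac{361}{162}} = \frac{1}{- \frac{1421}{162}} = - \frac{162}{1421}$)
$- a{\left(U{\left(-17,-13 \right)},h \right)} = \left(-1\right) \left(- \frac{162}{1421}\right) = \frac{162}{1421}$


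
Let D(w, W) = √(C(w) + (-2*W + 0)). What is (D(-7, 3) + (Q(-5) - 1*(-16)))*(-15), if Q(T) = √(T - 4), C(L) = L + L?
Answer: -240 - 45*I - 30*I*√5 ≈ -240.0 - 112.08*I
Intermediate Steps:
C(L) = 2*L
Q(T) = √(-4 + T)
D(w, W) = √(-2*W + 2*w) (D(w, W) = √(2*w + (-2*W + 0)) = √(2*w - 2*W) = √(-2*W + 2*w))
(D(-7, 3) + (Q(-5) - 1*(-16)))*(-15) = (√(-2*3 + 2*(-7)) + (√(-4 - 5) - 1*(-16)))*(-15) = (√(-6 - 14) + (√(-9) + 16))*(-15) = (√(-20) + (3*I + 16))*(-15) = (2*I*√5 + (16 + 3*I))*(-15) = (16 + 3*I + 2*I*√5)*(-15) = -240 - 45*I - 30*I*√5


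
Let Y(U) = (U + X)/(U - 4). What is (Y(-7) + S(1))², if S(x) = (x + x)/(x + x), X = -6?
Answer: 576/121 ≈ 4.7603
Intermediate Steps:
S(x) = 1 (S(x) = (2*x)/((2*x)) = (2*x)*(1/(2*x)) = 1)
Y(U) = (-6 + U)/(-4 + U) (Y(U) = (U - 6)/(U - 4) = (-6 + U)/(-4 + U))
(Y(-7) + S(1))² = ((-6 - 7)/(-4 - 7) + 1)² = (-13/(-11) + 1)² = (-1/11*(-13) + 1)² = (13/11 + 1)² = (24/11)² = 576/121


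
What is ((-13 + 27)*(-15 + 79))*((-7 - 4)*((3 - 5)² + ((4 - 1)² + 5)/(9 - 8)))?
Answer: -177408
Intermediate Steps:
((-13 + 27)*(-15 + 79))*((-7 - 4)*((3 - 5)² + ((4 - 1)² + 5)/(9 - 8))) = (14*64)*(-11*((-2)² + (3² + 5)/1)) = 896*(-11*(4 + (9 + 5)*1)) = 896*(-11*(4 + 14*1)) = 896*(-11*(4 + 14)) = 896*(-11*18) = 896*(-198) = -177408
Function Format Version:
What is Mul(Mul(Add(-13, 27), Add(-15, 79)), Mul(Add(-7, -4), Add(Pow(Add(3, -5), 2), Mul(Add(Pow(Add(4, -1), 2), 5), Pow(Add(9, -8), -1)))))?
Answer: -177408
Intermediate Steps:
Mul(Mul(Add(-13, 27), Add(-15, 79)), Mul(Add(-7, -4), Add(Pow(Add(3, -5), 2), Mul(Add(Pow(Add(4, -1), 2), 5), Pow(Add(9, -8), -1))))) = Mul(Mul(14, 64), Mul(-11, Add(Pow(-2, 2), Mul(Add(Pow(3, 2), 5), Pow(1, -1))))) = Mul(896, Mul(-11, Add(4, Mul(Add(9, 5), 1)))) = Mul(896, Mul(-11, Add(4, Mul(14, 1)))) = Mul(896, Mul(-11, Add(4, 14))) = Mul(896, Mul(-11, 18)) = Mul(896, -198) = -177408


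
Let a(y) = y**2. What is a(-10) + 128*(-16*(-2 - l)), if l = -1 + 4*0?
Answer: 2148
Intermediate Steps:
l = -1 (l = -1 + 0 = -1)
a(-10) + 128*(-16*(-2 - l)) = (-10)**2 + 128*(-16*(-2 - 1*(-1))) = 100 + 128*(-16*(-2 + 1)) = 100 + 128*(-16*(-1)) = 100 + 128*16 = 100 + 2048 = 2148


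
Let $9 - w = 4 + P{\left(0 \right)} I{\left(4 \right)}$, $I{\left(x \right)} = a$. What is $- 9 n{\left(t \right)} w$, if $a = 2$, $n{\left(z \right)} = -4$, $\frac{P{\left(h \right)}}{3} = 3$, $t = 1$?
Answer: $-468$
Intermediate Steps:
$P{\left(h \right)} = 9$ ($P{\left(h \right)} = 3 \cdot 3 = 9$)
$I{\left(x \right)} = 2$
$w = -13$ ($w = 9 - \left(4 + 9 \cdot 2\right) = 9 - \left(4 + 18\right) = 9 - 22 = -13$)
$- 9 n{\left(t \right)} w = \left(-9\right) \left(-4\right) \left(-13\right) = 36 \left(-13\right) = -468$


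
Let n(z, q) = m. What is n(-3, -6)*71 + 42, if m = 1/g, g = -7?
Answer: 223/7 ≈ 31.857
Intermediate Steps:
m = -⅐ (m = 1/(-7) = -⅐ ≈ -0.14286)
n(z, q) = -⅐
n(-3, -6)*71 + 42 = -⅐*71 + 42 = -71/7 + 42 = 223/7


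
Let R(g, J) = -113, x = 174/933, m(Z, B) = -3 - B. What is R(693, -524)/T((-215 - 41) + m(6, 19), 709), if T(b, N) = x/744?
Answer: -13073196/29 ≈ -4.5080e+5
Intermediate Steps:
x = 58/311 (x = 174*(1/933) = 58/311 ≈ 0.18650)
T(b, N) = 29/115692 (T(b, N) = (58/311)/744 = (58/311)*(1/744) = 29/115692)
R(693, -524)/T((-215 - 41) + m(6, 19), 709) = -113/29/115692 = -113*115692/29 = -13073196/29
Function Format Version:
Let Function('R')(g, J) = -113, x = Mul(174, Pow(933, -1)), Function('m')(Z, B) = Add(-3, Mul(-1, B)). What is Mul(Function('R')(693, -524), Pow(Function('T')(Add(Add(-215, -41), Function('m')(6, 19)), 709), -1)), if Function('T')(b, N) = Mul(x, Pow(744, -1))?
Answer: Rational(-13073196, 29) ≈ -4.5080e+5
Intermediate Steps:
x = Rational(58, 311) (x = Mul(174, Rational(1, 933)) = Rational(58, 311) ≈ 0.18650)
Function('T')(b, N) = Rational(29, 115692) (Function('T')(b, N) = Mul(Rational(58, 311), Pow(744, -1)) = Mul(Rational(58, 311), Rational(1, 744)) = Rational(29, 115692))
Mul(Function('R')(693, -524), Pow(Function('T')(Add(Add(-215, -41), Function('m')(6, 19)), 709), -1)) = Mul(-113, Pow(Rational(29, 115692), -1)) = Mul(-113, Rational(115692, 29)) = Rational(-13073196, 29)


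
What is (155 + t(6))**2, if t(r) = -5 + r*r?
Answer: 34596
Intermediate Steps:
t(r) = -5 + r**2
(155 + t(6))**2 = (155 + (-5 + 6**2))**2 = (155 + (-5 + 36))**2 = (155 + 31)**2 = 186**2 = 34596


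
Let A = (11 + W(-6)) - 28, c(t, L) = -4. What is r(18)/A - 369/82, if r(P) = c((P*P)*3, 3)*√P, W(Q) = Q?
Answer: -9/2 + 12*√2/23 ≈ -3.7621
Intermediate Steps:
r(P) = -4*√P
A = -23 (A = (11 - 6) - 28 = 5 - 28 = -23)
r(18)/A - 369/82 = -12*√2/(-23) - 369/82 = -12*√2*(-1/23) - 369*1/82 = -12*√2*(-1/23) - 9/2 = 12*√2/23 - 9/2 = -9/2 + 12*√2/23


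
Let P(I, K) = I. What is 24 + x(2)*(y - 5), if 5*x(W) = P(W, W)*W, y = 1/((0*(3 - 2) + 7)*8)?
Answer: 1401/70 ≈ 20.014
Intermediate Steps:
y = 1/56 (y = (⅛)/(0*1 + 7) = (⅛)/(0 + 7) = (⅛)/7 = (⅐)*(⅛) = 1/56 ≈ 0.017857)
x(W) = W²/5 (x(W) = (W*W)/5 = W²/5)
24 + x(2)*(y - 5) = 24 + ((⅕)*2²)*(1/56 - 5) = 24 + ((⅕)*4)*(-279/56) = 24 + (⅘)*(-279/56) = 24 - 279/70 = 1401/70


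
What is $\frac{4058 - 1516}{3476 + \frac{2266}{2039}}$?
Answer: $\frac{2591569}{3544915} \approx 0.73107$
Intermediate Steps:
$\frac{4058 - 1516}{3476 + \frac{2266}{2039}} = \frac{2542}{3476 + 2266 \cdot \frac{1}{2039}} = \frac{2542}{3476 + \frac{2266}{2039}} = \frac{2542}{\frac{7089830}{2039}} = 2542 \cdot \frac{2039}{7089830} = \frac{2591569}{3544915}$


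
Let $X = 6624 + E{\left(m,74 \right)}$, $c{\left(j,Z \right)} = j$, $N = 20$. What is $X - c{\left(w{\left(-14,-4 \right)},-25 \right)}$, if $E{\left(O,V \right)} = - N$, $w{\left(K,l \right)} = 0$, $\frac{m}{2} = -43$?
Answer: $6604$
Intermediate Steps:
$m = -86$ ($m = 2 \left(-43\right) = -86$)
$E{\left(O,V \right)} = -20$ ($E{\left(O,V \right)} = \left(-1\right) 20 = -20$)
$X = 6604$ ($X = 6624 - 20 = 6604$)
$X - c{\left(w{\left(-14,-4 \right)},-25 \right)} = 6604 - 0 = 6604 + 0 = 6604$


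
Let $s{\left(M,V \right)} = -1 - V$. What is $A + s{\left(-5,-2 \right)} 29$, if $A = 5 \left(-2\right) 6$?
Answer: $-31$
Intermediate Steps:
$A = -60$ ($A = \left(-10\right) 6 = -60$)
$A + s{\left(-5,-2 \right)} 29 = -60 + \left(-1 - -2\right) 29 = -60 + \left(-1 + 2\right) 29 = -60 + 1 \cdot 29 = -60 + 29 = -31$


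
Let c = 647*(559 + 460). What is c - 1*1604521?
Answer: -945228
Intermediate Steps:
c = 659293 (c = 647*1019 = 659293)
c - 1*1604521 = 659293 - 1*1604521 = 659293 - 1604521 = -945228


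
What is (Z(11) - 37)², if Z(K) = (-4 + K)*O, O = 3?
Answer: 256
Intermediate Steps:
Z(K) = -12 + 3*K (Z(K) = (-4 + K)*3 = -12 + 3*K)
(Z(11) - 37)² = ((-12 + 3*11) - 37)² = ((-12 + 33) - 37)² = (21 - 37)² = (-16)² = 256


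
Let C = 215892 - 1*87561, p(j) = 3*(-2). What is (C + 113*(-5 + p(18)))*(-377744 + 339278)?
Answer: -4888567008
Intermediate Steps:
p(j) = -6
C = 128331 (C = 215892 - 87561 = 128331)
(C + 113*(-5 + p(18)))*(-377744 + 339278) = (128331 + 113*(-5 - 6))*(-377744 + 339278) = (128331 + 113*(-11))*(-38466) = (128331 - 1243)*(-38466) = 127088*(-38466) = -4888567008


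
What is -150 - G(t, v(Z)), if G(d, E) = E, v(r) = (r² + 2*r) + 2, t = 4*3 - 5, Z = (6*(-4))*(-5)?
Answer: -14792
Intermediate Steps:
Z = 120 (Z = -24*(-5) = 120)
t = 7 (t = 12 - 5 = 7)
v(r) = 2 + r² + 2*r
-150 - G(t, v(Z)) = -150 - (2 + 120² + 2*120) = -150 - (2 + 14400 + 240) = -150 - 1*14642 = -150 - 14642 = -14792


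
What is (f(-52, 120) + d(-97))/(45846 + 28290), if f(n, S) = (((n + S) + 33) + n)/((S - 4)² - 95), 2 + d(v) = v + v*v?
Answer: 41463653/330177032 ≈ 0.12558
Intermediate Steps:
d(v) = -2 + v + v² (d(v) = -2 + (v + v*v) = -2 + (v + v²) = -2 + v + v²)
f(n, S) = (33 + S + 2*n)/(-95 + (-4 + S)²) (f(n, S) = (((S + n) + 33) + n)/((-4 + S)² - 95) = ((33 + S + n) + n)/(-95 + (-4 + S)²) = (33 + S + 2*n)/(-95 + (-4 + S)²))
(f(-52, 120) + d(-97))/(45846 + 28290) = ((33 + 120 + 2*(-52))/(-95 + (-4 + 120)²) + (-2 - 97 + (-97)²))/(45846 + 28290) = ((33 + 120 - 104)/(-95 + 116²) + (-2 - 97 + 9409))/74136 = (49/(-95 + 13456) + 9310)*(1/74136) = (49/13361 + 9310)*(1/74136) = (124390959/13361)*(1/74136) = 41463653/330177032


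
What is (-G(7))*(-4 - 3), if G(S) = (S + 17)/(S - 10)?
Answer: -56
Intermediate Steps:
G(S) = (17 + S)/(-10 + S)
(-G(7))*(-4 - 3) = (-(17 + 7)/(-10 + 7))*(-4 - 3) = -24/(-3)*(-7) = -(-1)*24/3*(-7) = -1*(-8)*(-7) = 8*(-7) = -56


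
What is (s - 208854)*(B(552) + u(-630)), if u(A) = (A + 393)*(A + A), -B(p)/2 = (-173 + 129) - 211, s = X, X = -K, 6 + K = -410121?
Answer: 60206792490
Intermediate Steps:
K = -410127 (K = -6 - 410121 = -410127)
X = 410127 (X = -1*(-410127) = 410127)
s = 410127
B(p) = 510 (B(p) = -2*((-173 + 129) - 211) = -2*(-44 - 211) = -2*(-255) = 510)
u(A) = 2*A*(393 + A) (u(A) = (393 + A)*(2*A) = 2*A*(393 + A))
(s - 208854)*(B(552) + u(-630)) = (410127 - 208854)*(510 + 2*(-630)*(393 - 630)) = 201273*(510 + 2*(-630)*(-237)) = 201273*(510 + 298620) = 201273*299130 = 60206792490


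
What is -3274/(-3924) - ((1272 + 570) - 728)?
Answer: -2184031/1962 ≈ -1113.2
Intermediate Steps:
-3274/(-3924) - ((1272 + 570) - 728) = -3274*(-1/3924) - (1842 - 728) = 1637/1962 - 1*1114 = 1637/1962 - 1114 = -2184031/1962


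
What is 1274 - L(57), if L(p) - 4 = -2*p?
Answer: 1384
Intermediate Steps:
L(p) = 4 - 2*p
1274 - L(57) = 1274 - (4 - 2*57) = 1274 - (4 - 114) = 1274 - 1*(-110) = 1274 + 110 = 1384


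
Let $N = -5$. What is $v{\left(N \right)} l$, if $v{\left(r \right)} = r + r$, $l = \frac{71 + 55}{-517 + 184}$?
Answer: $\frac{140}{37} \approx 3.7838$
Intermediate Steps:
$l = - \frac{14}{37}$ ($l = \frac{126}{-333} = 126 \left(- \frac{1}{333}\right) = - \frac{14}{37} \approx -0.37838$)
$v{\left(r \right)} = 2 r$
$v{\left(N \right)} l = 2 \left(-5\right) \left(- \frac{14}{37}\right) = \left(-10\right) \left(- \frac{14}{37}\right) = \frac{140}{37}$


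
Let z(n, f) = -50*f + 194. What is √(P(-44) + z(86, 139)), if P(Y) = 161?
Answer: I*√6595 ≈ 81.21*I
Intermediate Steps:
z(n, f) = 194 - 50*f
√(P(-44) + z(86, 139)) = √(161 + (194 - 50*139)) = √(161 + (194 - 6950)) = √(161 - 6756) = √(-6595) = I*√6595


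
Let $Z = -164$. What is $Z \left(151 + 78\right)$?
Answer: $-37556$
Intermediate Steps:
$Z \left(151 + 78\right) = - 164 \left(151 + 78\right) = \left(-164\right) 229 = -37556$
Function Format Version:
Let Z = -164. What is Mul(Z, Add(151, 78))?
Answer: -37556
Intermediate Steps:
Mul(Z, Add(151, 78)) = Mul(-164, Add(151, 78)) = Mul(-164, 229) = -37556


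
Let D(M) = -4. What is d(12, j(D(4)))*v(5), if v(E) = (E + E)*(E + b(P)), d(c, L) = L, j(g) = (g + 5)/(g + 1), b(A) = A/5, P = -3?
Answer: -44/3 ≈ -14.667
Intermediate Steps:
b(A) = A/5 (b(A) = A*(1/5) = A/5)
j(g) = (5 + g)/(1 + g)
v(E) = 2*E*(-3/5 + E) (v(E) = (E + E)*(E + (1/5)*(-3)) = (2*E)*(E - 3/5) = (2*E)*(-3/5 + E) = 2*E*(-3/5 + E))
d(12, j(D(4)))*v(5) = ((5 - 4)/(1 - 4))*((2/5)*5*(-3 + 5*5)) = (1/(-3))*((2/5)*5*(-3 + 25)) = (-1/3*1)*((2/5)*5*22) = -1/3*44 = -44/3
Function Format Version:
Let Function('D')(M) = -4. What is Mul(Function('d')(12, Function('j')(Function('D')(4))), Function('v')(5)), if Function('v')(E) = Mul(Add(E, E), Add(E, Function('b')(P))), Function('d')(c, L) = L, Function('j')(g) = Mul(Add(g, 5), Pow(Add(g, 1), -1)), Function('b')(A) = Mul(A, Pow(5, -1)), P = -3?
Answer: Rational(-44, 3) ≈ -14.667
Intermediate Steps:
Function('b')(A) = Mul(Rational(1, 5), A) (Function('b')(A) = Mul(A, Rational(1, 5)) = Mul(Rational(1, 5), A))
Function('j')(g) = Mul(Pow(Add(1, g), -1), Add(5, g)) (Function('j')(g) = Mul(Add(5, g), Pow(Add(1, g), -1)) = Mul(Pow(Add(1, g), -1), Add(5, g)))
Function('v')(E) = Mul(2, E, Add(Rational(-3, 5), E)) (Function('v')(E) = Mul(Add(E, E), Add(E, Mul(Rational(1, 5), -3))) = Mul(Mul(2, E), Add(E, Rational(-3, 5))) = Mul(Mul(2, E), Add(Rational(-3, 5), E)) = Mul(2, E, Add(Rational(-3, 5), E)))
Mul(Function('d')(12, Function('j')(Function('D')(4))), Function('v')(5)) = Mul(Mul(Pow(Add(1, -4), -1), Add(5, -4)), Mul(Rational(2, 5), 5, Add(-3, Mul(5, 5)))) = Mul(Mul(Pow(-3, -1), 1), Mul(Rational(2, 5), 5, Add(-3, 25))) = Mul(Mul(Rational(-1, 3), 1), Mul(Rational(2, 5), 5, 22)) = Mul(Rational(-1, 3), 44) = Rational(-44, 3)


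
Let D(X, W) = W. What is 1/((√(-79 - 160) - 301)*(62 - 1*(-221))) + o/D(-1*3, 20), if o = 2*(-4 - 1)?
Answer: -12854161/25707720 - I*√239/25707720 ≈ -0.50001 - 6.0136e-7*I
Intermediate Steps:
o = -10 (o = 2*(-5) = -10)
1/((√(-79 - 160) - 301)*(62 - 1*(-221))) + o/D(-1*3, 20) = 1/((√(-79 - 160) - 301)*(62 - 1*(-221))) - 10/20 = 1/((√(-239) - 301)*(62 + 221)) - 10*1/20 = 1/(I*√239 - 301*283) - ½ = (1/283)/(-301 + I*√239) - ½ = 1/(283*(-301 + I*√239)) - ½ = -½ + 1/(283*(-301 + I*√239))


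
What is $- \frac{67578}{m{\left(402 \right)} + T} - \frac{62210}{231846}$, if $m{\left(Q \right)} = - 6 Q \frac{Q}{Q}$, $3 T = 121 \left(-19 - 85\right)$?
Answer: $\frac{11442516191}{1148796930} \approx 9.9604$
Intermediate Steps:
$T = - \frac{12584}{3}$ ($T = \frac{121 \left(-19 - 85\right)}{3} = \frac{121 \left(-104\right)}{3} = \frac{1}{3} \left(-12584\right) = - \frac{12584}{3} \approx -4194.7$)
$m{\left(Q \right)} = - 6 Q$ ($m{\left(Q \right)} = - 6 Q 1 = - 6 Q$)
$- \frac{67578}{m{\left(402 \right)} + T} - \frac{62210}{231846} = - \frac{67578}{\left(-6\right) 402 - \frac{12584}{3}} - \frac{62210}{231846} = - \frac{67578}{-2412 - \frac{12584}{3}} - \frac{31105}{115923} = - \frac{67578}{- \frac{19820}{3}} - \frac{31105}{115923} = \left(-67578\right) \left(- \frac{3}{19820}\right) - \frac{31105}{115923} = \frac{101367}{9910} - \frac{31105}{115923} = \frac{11442516191}{1148796930}$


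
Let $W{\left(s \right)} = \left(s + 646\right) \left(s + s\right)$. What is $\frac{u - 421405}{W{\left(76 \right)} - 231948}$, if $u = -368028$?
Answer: $\frac{789433}{122204} \approx 6.46$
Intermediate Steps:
$W{\left(s \right)} = 2 s \left(646 + s\right)$ ($W{\left(s \right)} = \left(646 + s\right) 2 s = 2 s \left(646 + s\right)$)
$\frac{u - 421405}{W{\left(76 \right)} - 231948} = \frac{-368028 - 421405}{2 \cdot 76 \left(646 + 76\right) - 231948} = - \frac{789433}{2 \cdot 76 \cdot 722 - 231948} = - \frac{789433}{109744 - 231948} = - \frac{789433}{-122204} = \left(-789433\right) \left(- \frac{1}{122204}\right) = \frac{789433}{122204}$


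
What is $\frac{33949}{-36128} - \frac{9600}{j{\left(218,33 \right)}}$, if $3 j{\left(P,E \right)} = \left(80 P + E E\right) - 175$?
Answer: $- \frac{277264391}{110515552} \approx -2.5088$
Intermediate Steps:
$j{\left(P,E \right)} = - \frac{175}{3} + \frac{E^{2}}{3} + \frac{80 P}{3}$ ($j{\left(P,E \right)} = \frac{\left(80 P + E E\right) - 175}{3} = \frac{\left(80 P + E^{2}\right) - 175}{3} = \frac{\left(E^{2} + 80 P\right) - 175}{3} = \frac{-175 + E^{2} + 80 P}{3} = - \frac{175}{3} + \frac{E^{2}}{3} + \frac{80 P}{3}$)
$\frac{33949}{-36128} - \frac{9600}{j{\left(218,33 \right)}} = \frac{33949}{-36128} - \frac{9600}{- \frac{175}{3} + \frac{33^{2}}{3} + \frac{80}{3} \cdot 218} = 33949 \left(- \frac{1}{36128}\right) - \frac{9600}{- \frac{175}{3} + \frac{1}{3} \cdot 1089 + \frac{17440}{3}} = - \frac{33949}{36128} - \frac{9600}{- \frac{175}{3} + 363 + \frac{17440}{3}} = - \frac{33949}{36128} - \frac{9600}{6118} = - \frac{33949}{36128} - \frac{4800}{3059} = - \frac{277264391}{110515552}$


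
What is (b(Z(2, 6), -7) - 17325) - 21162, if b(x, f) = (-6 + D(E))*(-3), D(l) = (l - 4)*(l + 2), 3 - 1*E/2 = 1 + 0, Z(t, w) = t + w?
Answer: -38469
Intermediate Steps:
E = 4 (E = 6 - 2*(1 + 0) = 6 - 2*1 = 6 - 2 = 4)
D(l) = (-4 + l)*(2 + l)
b(x, f) = 18 (b(x, f) = (-6 + (-8 + 4² - 2*4))*(-3) = (-6 + (-8 + 16 - 8))*(-3) = (-6 + 0)*(-3) = -6*(-3) = 18)
(b(Z(2, 6), -7) - 17325) - 21162 = (18 - 17325) - 21162 = -17307 - 21162 = -38469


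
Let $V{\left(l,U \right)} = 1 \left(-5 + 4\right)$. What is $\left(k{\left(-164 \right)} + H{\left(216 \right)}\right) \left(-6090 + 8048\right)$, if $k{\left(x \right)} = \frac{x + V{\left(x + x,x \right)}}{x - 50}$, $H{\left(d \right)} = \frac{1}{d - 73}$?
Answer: $\frac{2119001}{1391} \approx 1523.4$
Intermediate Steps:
$H{\left(d \right)} = \frac{1}{-73 + d}$
$V{\left(l,U \right)} = -1$ ($V{\left(l,U \right)} = 1 \left(-1\right) = -1$)
$k{\left(x \right)} = \frac{-1 + x}{-50 + x}$ ($k{\left(x \right)} = \frac{x - 1}{x - 50} = \frac{-1 + x}{-50 + x}$)
$\left(k{\left(-164 \right)} + H{\left(216 \right)}\right) \left(-6090 + 8048\right) = \left(\frac{-1 - 164}{-50 - 164} + \frac{1}{-73 + 216}\right) \left(-6090 + 8048\right) = \left(\frac{1}{-214} \left(-165\right) + \frac{1}{143}\right) 1958 = \left(\left(- \frac{1}{214}\right) \left(-165\right) + \frac{1}{143}\right) 1958 = \left(\frac{165}{214} + \frac{1}{143}\right) 1958 = \frac{23809}{30602} \cdot 1958 = \frac{2119001}{1391}$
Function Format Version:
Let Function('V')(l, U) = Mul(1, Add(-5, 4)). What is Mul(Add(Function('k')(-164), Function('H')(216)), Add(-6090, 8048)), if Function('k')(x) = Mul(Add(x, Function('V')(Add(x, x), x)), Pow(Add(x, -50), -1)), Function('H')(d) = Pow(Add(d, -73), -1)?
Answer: Rational(2119001, 1391) ≈ 1523.4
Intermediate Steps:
Function('H')(d) = Pow(Add(-73, d), -1)
Function('V')(l, U) = -1 (Function('V')(l, U) = Mul(1, -1) = -1)
Function('k')(x) = Mul(Pow(Add(-50, x), -1), Add(-1, x)) (Function('k')(x) = Mul(Add(x, -1), Pow(Add(x, -50), -1)) = Mul(Add(-1, x), Pow(Add(-50, x), -1)) = Mul(Pow(Add(-50, x), -1), Add(-1, x)))
Mul(Add(Function('k')(-164), Function('H')(216)), Add(-6090, 8048)) = Mul(Add(Mul(Pow(Add(-50, -164), -1), Add(-1, -164)), Pow(Add(-73, 216), -1)), Add(-6090, 8048)) = Mul(Add(Mul(Pow(-214, -1), -165), Pow(143, -1)), 1958) = Mul(Add(Mul(Rational(-1, 214), -165), Rational(1, 143)), 1958) = Mul(Add(Rational(165, 214), Rational(1, 143)), 1958) = Mul(Rational(23809, 30602), 1958) = Rational(2119001, 1391)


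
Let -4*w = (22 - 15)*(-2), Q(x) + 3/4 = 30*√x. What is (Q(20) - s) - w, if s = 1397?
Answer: -5605/4 + 60*√5 ≈ -1267.1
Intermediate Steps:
Q(x) = -¾ + 30*√x
w = 7/2 (w = -(22 - 15)*(-2)/4 = -7*(-2)/4 = -¼*(-14) = 7/2 ≈ 3.5000)
(Q(20) - s) - w = ((-¾ + 30*√20) - 1*1397) - 1*7/2 = ((-¾ + 30*(2*√5)) - 1397) - 7/2 = ((-¾ + 60*√5) - 1397) - 7/2 = (-5591/4 + 60*√5) - 7/2 = -5605/4 + 60*√5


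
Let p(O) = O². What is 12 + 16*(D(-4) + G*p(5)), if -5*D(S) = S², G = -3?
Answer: -6196/5 ≈ -1239.2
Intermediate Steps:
D(S) = -S²/5
12 + 16*(D(-4) + G*p(5)) = 12 + 16*(-⅕*(-4)² - 3*5²) = 12 + 16*(-⅕*16 - 3*25) = 12 + 16*(-16/5 - 75) = 12 + 16*(-391/5) = 12 - 6256/5 = -6196/5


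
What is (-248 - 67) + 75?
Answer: -240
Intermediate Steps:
(-248 - 67) + 75 = -315 + 75 = -240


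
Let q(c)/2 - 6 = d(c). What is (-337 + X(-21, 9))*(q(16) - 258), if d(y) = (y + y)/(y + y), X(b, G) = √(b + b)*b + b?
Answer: 87352 + 5124*I*√42 ≈ 87352.0 + 33207.0*I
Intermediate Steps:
X(b, G) = b + √2*b^(3/2) (X(b, G) = √(2*b)*b + b = (√2*√b)*b + b = √2*b^(3/2) + b = b + √2*b^(3/2))
d(y) = 1 (d(y) = (2*y)/((2*y)) = (2*y)*(1/(2*y)) = 1)
q(c) = 14 (q(c) = 12 + 2*1 = 12 + 2 = 14)
(-337 + X(-21, 9))*(q(16) - 258) = (-337 + (-21 + √2*(-21)^(3/2)))*(14 - 258) = (-337 + (-21 + √2*(-21*I*√21)))*(-244) = (-337 + (-21 - 21*I*√42))*(-244) = (-358 - 21*I*√42)*(-244) = 87352 + 5124*I*√42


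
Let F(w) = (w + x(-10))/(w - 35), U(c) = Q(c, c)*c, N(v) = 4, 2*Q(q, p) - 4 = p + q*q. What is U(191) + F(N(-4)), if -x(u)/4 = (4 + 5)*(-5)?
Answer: 108579114/31 ≈ 3.5026e+6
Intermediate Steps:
x(u) = 180 (x(u) = -4*(4 + 5)*(-5) = -36*(-5) = -4*(-45) = 180)
Q(q, p) = 2 + p/2 + q**2/2 (Q(q, p) = 2 + (p + q*q)/2 = 2 + (p + q**2)/2 = 2 + (p/2 + q**2/2) = 2 + p/2 + q**2/2)
U(c) = c*(2 + c/2 + c**2/2) (U(c) = (2 + c/2 + c**2/2)*c = c*(2 + c/2 + c**2/2))
F(w) = (180 + w)/(-35 + w) (F(w) = (w + 180)/(w - 35) = (180 + w)/(-35 + w))
U(191) + F(N(-4)) = (1/2)*191*(4 + 191 + 191**2) + (180 + 4)/(-35 + 4) = (1/2)*191*(4 + 191 + 36481) + 184/(-31) = (1/2)*191*36676 - 1/31*184 = 3502558 - 184/31 = 108579114/31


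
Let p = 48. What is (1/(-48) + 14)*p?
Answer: 671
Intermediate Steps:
(1/(-48) + 14)*p = (1/(-48) + 14)*48 = (-1/48 + 14)*48 = (671/48)*48 = 671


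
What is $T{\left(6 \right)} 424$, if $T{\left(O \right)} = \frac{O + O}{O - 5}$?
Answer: $5088$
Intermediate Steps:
$T{\left(O \right)} = \frac{2 O}{-5 + O}$
$T{\left(6 \right)} 424 = 2 \cdot 6 \frac{1}{-5 + 6} \cdot 424 = 2 \cdot 6 \cdot 1^{-1} \cdot 424 = 2 \cdot 6 \cdot 1 \cdot 424 = 12 \cdot 424 = 5088$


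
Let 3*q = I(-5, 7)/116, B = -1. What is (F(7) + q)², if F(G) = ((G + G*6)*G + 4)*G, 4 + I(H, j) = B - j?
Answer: 4961793600/841 ≈ 5.8999e+6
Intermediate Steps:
I(H, j) = -5 - j (I(H, j) = -4 + (-1 - j) = -5 - j)
F(G) = G*(4 + 7*G²) (F(G) = ((G + 6*G)*G + 4)*G = ((7*G)*G + 4)*G = (7*G² + 4)*G = (4 + 7*G²)*G = G*(4 + 7*G²))
q = -1/29 (q = ((-5 - 1*7)/116)/3 = ((-5 - 7)*(1/116))/3 = (-12*1/116)/3 = (⅓)*(-3/29) = -1/29 ≈ -0.034483)
(F(7) + q)² = (7*(4 + 7*7²) - 1/29)² = (7*(4 + 7*49) - 1/29)² = (7*(4 + 343) - 1/29)² = (7*347 - 1/29)² = (2429 - 1/29)² = (70440/29)² = 4961793600/841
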